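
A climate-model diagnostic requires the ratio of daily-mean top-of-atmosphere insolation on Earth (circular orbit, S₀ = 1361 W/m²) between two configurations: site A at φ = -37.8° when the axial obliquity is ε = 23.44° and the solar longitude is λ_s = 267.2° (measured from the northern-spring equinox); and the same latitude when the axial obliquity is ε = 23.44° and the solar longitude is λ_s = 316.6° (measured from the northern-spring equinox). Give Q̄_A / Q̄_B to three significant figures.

— Configuration A (φ=-37.8°):
Solar declination: sin δ = sin ε · sin λ_s = sin 23.44° × sin 267.2° = -0.39731, so δ = -23.410°.
cos H₀ = −tan(-37.8°) tan(-23.410°) = -0.3358, H₀ = 1.9133 rad.
Bracket: H₀ sin φ sin δ + cos φ cos δ sin H₀ = 1.9133×-0.61291×-0.39731 + 0.79016×0.91768×0.94192 = 0.465918 + 0.682999 = 1.148917.
Q̄ = (S₀/π) × [bracket] = (1361/π) × 1.148917 = 497.73 W/m².
— Configuration B (φ=-37.8°):
Solar declination: sin δ = sin ε · sin λ_s = sin 23.44° × sin 316.6° = -0.27332, so δ = -15.862°.
cos H₀ = −tan(-37.8°) tan(-15.862°) = -0.2204, H₀ = 1.7930 rad.
Bracket: H₀ sin φ sin δ + cos φ cos δ sin H₀ = 1.7930×-0.61291×-0.27332 + 0.79016×0.96192×0.97541 = 0.300364 + 0.741381 = 1.041745.
Q̄ = (S₀/π) × [bracket] = (1361/π) × 1.041745 = 451.30 W/m².
Ratio Q̄_A / Q̄_B = 497.73 / 451.30 = 1.103.

Q̄_A / Q̄_B ≈ 1.10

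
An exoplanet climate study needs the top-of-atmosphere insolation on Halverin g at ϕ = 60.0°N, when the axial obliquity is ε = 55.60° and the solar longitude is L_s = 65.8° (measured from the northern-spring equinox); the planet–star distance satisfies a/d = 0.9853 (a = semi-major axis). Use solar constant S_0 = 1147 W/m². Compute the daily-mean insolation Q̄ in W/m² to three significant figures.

Solar declination: sin δ = sin ε · sin L_s = sin 55.60° × sin 65.8° = 0.75260, so δ = +48.816°.
cos h₀ = −tan(+60.0°) tan(+48.816°) = -1.9796 ≤ −1 ⇒ polar day, h₀ = π.
Bracket: h₀ sin ϕ sin δ + cos ϕ cos δ sin h₀ = 3.1416×0.86603×0.75260 + 0.50000×0.65847×0.00000 = 2.047614 + 0.000000 = 2.047614.
Inverse-square distance factor (a/d)² = 0.9853² = 0.970816.
Q̄ = (S_0/π) × 0.970816 × [bracket] = (1147/π) × 0.970816 × 2.047614 = 725.8 W/m².

Q̄ ≈ 726 W/m²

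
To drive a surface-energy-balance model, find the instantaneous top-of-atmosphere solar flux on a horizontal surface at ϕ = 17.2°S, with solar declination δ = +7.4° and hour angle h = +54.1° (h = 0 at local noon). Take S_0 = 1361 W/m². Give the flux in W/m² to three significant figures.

704 W/m²

cos θ_z = sin ϕ sin δ + cos ϕ cos δ cos h = -0.038086 + 0.555483 = 0.517397.
Flux = S_0 · cos θ_z = 1361 × 0.517397 = 704.2 W/m².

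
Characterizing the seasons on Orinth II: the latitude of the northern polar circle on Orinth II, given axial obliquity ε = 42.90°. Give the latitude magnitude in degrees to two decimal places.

The polar circle is the lowest latitude that experiences at least one full rotation of continuous daylight at the northern-summer solstice; it lies at |φ| = 90° − ε = 90° − 42.90° = 47.10°.

47.10°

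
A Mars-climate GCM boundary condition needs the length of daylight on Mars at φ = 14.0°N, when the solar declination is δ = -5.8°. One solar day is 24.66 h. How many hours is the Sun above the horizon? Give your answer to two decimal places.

12.13 h

cos H₀ = −tan φ · tan δ = −tan(+14.0°) × tan(-5.800°) = 0.0253, so H₀ = 1.5455 rad = 88.55°.
Daylight = 2H₀/(2π) × 24.66 h = (1.5455/π) × 24.66 = 12.13 h.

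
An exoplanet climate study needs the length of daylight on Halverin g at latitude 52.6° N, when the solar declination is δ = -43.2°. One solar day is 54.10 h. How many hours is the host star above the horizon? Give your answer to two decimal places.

cos H₀ = −tan φ · tan δ = 1.2282 ≥ 1, so the host star never rises (polar night) and H₀ = 0.
Daylight = 2H₀/(2π) × 54.10 h = (0.0000/π) × 54.10 = 0.00 h.

0.00 h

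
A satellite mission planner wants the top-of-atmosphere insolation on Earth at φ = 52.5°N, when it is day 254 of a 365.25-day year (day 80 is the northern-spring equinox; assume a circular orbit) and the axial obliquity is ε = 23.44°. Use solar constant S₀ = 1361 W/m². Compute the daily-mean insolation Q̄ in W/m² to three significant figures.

Q̄ ≈ 296 W/m²

Solar longitude: λ_s = 360° × (254 − 80)/365.25 = 171.499°.
sin δ = sin 23.44° × sin 171.499° = 0.05880, so δ = +3.371°.
cos H₀ = −tan(+52.5°) tan(+3.371°) = -0.0768, H₀ = 1.6476 rad.
Bracket: H₀ sin φ sin δ + cos φ cos δ sin H₀ = 1.6476×0.79335×0.05880 + 0.60876×0.99827×0.99705 = 0.076859 + 0.605914 = 0.682773.
Q̄ = (S₀/π) × [bracket] = (1361/π) × 0.682773 = 295.8 W/m².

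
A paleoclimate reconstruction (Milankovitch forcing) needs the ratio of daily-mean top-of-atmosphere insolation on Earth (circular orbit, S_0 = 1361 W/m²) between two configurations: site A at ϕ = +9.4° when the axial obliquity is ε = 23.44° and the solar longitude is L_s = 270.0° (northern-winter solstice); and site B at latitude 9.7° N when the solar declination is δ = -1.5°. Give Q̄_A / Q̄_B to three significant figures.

Q̄_A / Q̄_B ≈ 0.823

— Configuration A (ϕ=+9.4°):
Solar declination: sin δ = sin ε · sin L_s = sin 23.44° × sin 270.0° = -0.39779, so δ = -23.440°.
cos h₀ = −tan(+9.4°) tan(-23.440°) = 0.0718, h₀ = 1.4990 rad.
Bracket: h₀ sin ϕ sin δ + cos ϕ cos δ sin h₀ = 1.4990×0.16333×-0.39779 + 0.98657×0.91748×0.99742 = -0.097392 + 0.902823 = 0.805431.
Q̄ = (S_0/π) × [bracket] = (1361/π) × 0.805431 = 348.93 W/m².
— Configuration B (ϕ=+9.7°):
cos h₀ = −tan(+9.7°) tan(-1.500°) = 0.0045, h₀ = 1.5663 rad.
Bracket: h₀ sin ϕ sin δ + cos ϕ cos δ sin h₀ = 1.5663×0.16849×-0.02618 + 0.98570×0.99966×0.99999 = -0.006909 + 0.985355 = 0.978446.
Q̄ = (S_0/π) × [bracket] = (1361/π) × 0.978446 = 423.88 W/m².
Ratio Q̄_A / Q̄_B = 348.93 / 423.88 = 0.8232.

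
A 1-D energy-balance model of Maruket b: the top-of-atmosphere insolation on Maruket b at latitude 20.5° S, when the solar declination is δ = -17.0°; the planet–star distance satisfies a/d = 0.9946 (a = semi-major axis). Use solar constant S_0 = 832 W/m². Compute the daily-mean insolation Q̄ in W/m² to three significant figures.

cos h₀ = −tan(-20.5°) tan(-17.000°) = -0.1143, h₀ = 1.6854 rad.
Bracket: h₀ sin ϕ sin δ + cos ϕ cos δ sin h₀ = 1.6854×-0.35021×-0.29237 + 0.93667×0.95630×0.99345 = 0.172570 + 0.889870 = 1.062440.
Inverse-square distance factor (a/d)² = 0.9946² = 0.989229.
Q̄ = (S_0/π) × 0.989229 × [bracket] = (832/π) × 0.989229 × 1.062440 = 278.3 W/m².

Q̄ ≈ 278 W/m²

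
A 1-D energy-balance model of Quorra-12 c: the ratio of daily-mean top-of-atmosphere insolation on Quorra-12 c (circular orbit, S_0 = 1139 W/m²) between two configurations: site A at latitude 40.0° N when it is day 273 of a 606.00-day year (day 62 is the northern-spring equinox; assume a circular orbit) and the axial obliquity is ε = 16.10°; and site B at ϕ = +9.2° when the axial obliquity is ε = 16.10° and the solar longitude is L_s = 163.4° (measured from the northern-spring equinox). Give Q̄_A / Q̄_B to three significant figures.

Q̄_A / Q̄_B ≈ 0.985

— Configuration A (ϕ=+40.0°):
Solar longitude: L_s = 360° × (273 − 62)/606.00 = 125.347°.
sin δ = sin 16.10° × sin 125.347° = 0.22620, so δ = +13.073°.
cos h₀ = −tan(+40.0°) tan(+13.073°) = -0.1949, h₀ = 1.7669 rad.
Bracket: h₀ sin ϕ sin δ + cos ϕ cos δ sin h₀ = 1.7669×0.64279×0.22620 + 0.76604×0.97408×0.98083 = 0.256906 + 0.731880 = 0.988786.
Q̄ = (S_0/π) × [bracket] = (1139/π) × 0.988786 = 358.49 W/m².
— Configuration B (ϕ=+9.2°):
Solar declination: sin δ = sin ε · sin L_s = sin 16.10° × sin 163.4° = 0.07923, so δ = +4.544°.
cos h₀ = −tan(+9.2°) tan(+4.544°) = -0.0129, h₀ = 1.5837 rad.
Bracket: h₀ sin ϕ sin δ + cos ϕ cos δ sin h₀ = 1.5837×0.15988×0.07923 + 0.98714×0.99686×0.99992 = 0.020061 + 0.983962 = 1.004023.
Q̄ = (S_0/π) × [bracket] = (1139/π) × 1.004023 = 364.01 W/m².
Ratio Q̄_A / Q̄_B = 358.49 / 364.01 = 0.9848.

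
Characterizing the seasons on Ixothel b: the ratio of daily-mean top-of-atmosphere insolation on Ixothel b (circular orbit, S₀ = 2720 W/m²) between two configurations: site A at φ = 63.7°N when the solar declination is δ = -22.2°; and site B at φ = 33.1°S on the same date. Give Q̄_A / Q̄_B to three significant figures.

Q̄_A / Q̄_B ≈ 0.0252

— Configuration A (φ=+63.7°):
cos H₀ = −tan(+63.7°) tan(-22.200°) = 0.8257, H₀ = 0.5993 rad.
Bracket: H₀ sin φ sin δ + cos φ cos δ sin H₀ = 0.5993×0.89649×-0.37784 + 0.44307×0.92587×0.56409 = -0.203001 + 0.231404 = 0.028403.
Q̄ = (S₀/π) × [bracket] = (2720/π) × 0.028403 = 24.591 W/m².
— Configuration B (φ=-33.1°):
cos H₀ = −tan(-33.1°) tan(-22.200°) = -0.2660, H₀ = 1.8401 rad.
Bracket: H₀ sin φ sin δ + cos φ cos δ sin H₀ = 1.8401×-0.54610×-0.37784 + 0.83772×0.92587×0.96396 = 0.379683 + 0.747666 = 1.127349.
Q̄ = (S₀/π) × [bracket] = (2720/π) × 1.127349 = 976.06 W/m².
Ratio Q̄_A / Q̄_B = 24.591 / 976.06 = 0.02519.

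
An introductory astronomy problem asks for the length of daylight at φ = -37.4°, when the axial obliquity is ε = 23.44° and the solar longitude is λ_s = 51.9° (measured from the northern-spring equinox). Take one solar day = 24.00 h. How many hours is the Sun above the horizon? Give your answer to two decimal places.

Solar declination: sin δ = sin ε · sin λ_s = sin 23.44° × sin 51.9° = 0.31303, so δ = +18.242°.
cos H₀ = −tan φ · tan δ = −tan(-37.4°) × tan(+18.242°) = 0.2520, so H₀ = 1.3161 rad = 75.40°.
Daylight = 2H₀/(2π) × 24.00 h = (1.3161/π) × 24.00 = 10.05 h.

10.05 h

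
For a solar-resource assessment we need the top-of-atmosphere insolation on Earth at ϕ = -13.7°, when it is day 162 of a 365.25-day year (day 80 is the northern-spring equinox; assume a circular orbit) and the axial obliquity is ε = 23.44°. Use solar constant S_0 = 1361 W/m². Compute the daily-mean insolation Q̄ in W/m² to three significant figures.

Q̄ ≈ 326 W/m²

Solar longitude: L_s = 360° × (162 − 80)/365.25 = 80.821°.
sin δ = sin 23.44° × sin 80.821° = 0.39270, so δ = +23.122°.
cos h₀ = −tan(-13.7°) tan(+23.122°) = 0.1041, h₀ = 1.4665 rad.
Bracket: h₀ sin ϕ sin δ + cos ϕ cos δ sin h₀ = 1.4665×-0.23684×0.39270 + 0.97155×0.91967×0.99457 = -0.136395 + 0.888654 = 0.752259.
Q̄ = (S_0/π) × [bracket] = (1361/π) × 0.752259 = 325.9 W/m².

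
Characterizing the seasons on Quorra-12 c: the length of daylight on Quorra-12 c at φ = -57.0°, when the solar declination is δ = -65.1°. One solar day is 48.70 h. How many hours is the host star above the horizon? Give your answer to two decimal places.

48.70 h

Sunrise equation: cos H₀ = −tan φ · tan δ = -3.3174 ≤ −1, so the host star never sets (polar day) and H₀ = π.
Daylight = 2H₀/(2π) × 48.70 h = (3.1416/π) × 48.70 = 48.70 h.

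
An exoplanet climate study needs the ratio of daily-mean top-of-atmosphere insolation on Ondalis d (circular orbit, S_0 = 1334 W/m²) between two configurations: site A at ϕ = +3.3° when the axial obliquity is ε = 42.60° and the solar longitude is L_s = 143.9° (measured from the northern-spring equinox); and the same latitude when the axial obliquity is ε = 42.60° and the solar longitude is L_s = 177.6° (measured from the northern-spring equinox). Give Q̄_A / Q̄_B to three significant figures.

Q̄_A / Q̄_B ≈ 0.951

— Configuration A (ϕ=+3.3°):
Solar declination: sin δ = sin ε · sin L_s = sin 42.60° × sin 143.9° = 0.39881, so δ = +23.504°.
cos h₀ = −tan(+3.3°) tan(+23.504°) = -0.0251, h₀ = 1.5959 rad.
Bracket: h₀ sin ϕ sin δ + cos ϕ cos δ sin h₀ = 1.5959×0.05756×0.39881 + 0.99834×0.91703×0.99969 = 0.036635 + 0.915224 = 0.951859.
Q̄ = (S_0/π) × [bracket] = (1334/π) × 0.951859 = 404.18 W/m².
— Configuration B (ϕ=+3.3°):
Solar declination: sin δ = sin ε · sin L_s = sin 42.60° × sin 177.6° = 0.02834, so δ = +1.624°.
cos h₀ = −tan(+3.3°) tan(+1.624°) = -0.0016, h₀ = 1.5724 rad.
Bracket: h₀ sin ϕ sin δ + cos ϕ cos δ sin h₀ = 1.5724×0.05756×0.02834 + 0.99834×0.99960×1.00000 = 0.002565 + 0.997941 = 1.000506.
Q̄ = (S_0/π) × [bracket] = (1334/π) × 1.000506 = 424.84 W/m².
Ratio Q̄_A / Q̄_B = 404.18 / 424.84 = 0.9514.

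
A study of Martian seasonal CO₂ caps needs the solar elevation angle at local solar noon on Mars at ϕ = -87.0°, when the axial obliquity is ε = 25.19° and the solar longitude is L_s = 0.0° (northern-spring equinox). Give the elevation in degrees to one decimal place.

Solar declination: sin δ = sin ε · sin L_s = sin 25.19° × sin 0.0° = 0.00000, so δ = +0.000°.
At local noon the hour angle is zero, so the zenith angle equals |ϕ − δ| = |-87.0° − (+0.000°)| = 87.000°.
Elevation = 90° − 87.000° = 3.0°.

3.0°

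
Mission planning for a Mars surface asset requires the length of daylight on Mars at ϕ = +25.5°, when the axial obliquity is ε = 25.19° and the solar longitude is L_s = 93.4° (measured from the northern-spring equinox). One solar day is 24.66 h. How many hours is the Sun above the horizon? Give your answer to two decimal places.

14.10 h

Solar declination: sin δ = sin ε · sin L_s = sin 25.19° × sin 93.4° = 0.42487, so δ = +25.143°.
cos h₀ = −tan ϕ · tan δ = −tan(+25.5°) × tan(+25.143°) = -0.2239, so h₀ = 1.7966 rad = 102.94°.
Daylight = 2h₀/(2π) × 24.66 h = (1.7966/π) × 24.66 = 14.10 h.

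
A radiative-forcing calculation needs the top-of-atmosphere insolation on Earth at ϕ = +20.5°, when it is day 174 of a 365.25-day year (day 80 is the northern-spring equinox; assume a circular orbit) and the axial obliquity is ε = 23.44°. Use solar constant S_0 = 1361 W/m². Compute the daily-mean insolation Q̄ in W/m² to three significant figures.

Solar longitude: L_s = 360° × (174 − 80)/365.25 = 92.649°.
sin δ = sin 23.44° × sin 92.649° = 0.39736, so δ = +23.413°.
cos h₀ = −tan(+20.5°) tan(+23.413°) = -0.1619, h₀ = 1.7334 rad.
Bracket: h₀ sin ϕ sin δ + cos ϕ cos δ sin h₀ = 1.7334×0.35021×0.39736 + 0.93667×0.91766×0.98681 = 0.241219 + 0.848207 = 1.089426.
Q̄ = (S_0/π) × [bracket] = (1361/π) × 1.089426 = 472.0 W/m².

Q̄ ≈ 472 W/m²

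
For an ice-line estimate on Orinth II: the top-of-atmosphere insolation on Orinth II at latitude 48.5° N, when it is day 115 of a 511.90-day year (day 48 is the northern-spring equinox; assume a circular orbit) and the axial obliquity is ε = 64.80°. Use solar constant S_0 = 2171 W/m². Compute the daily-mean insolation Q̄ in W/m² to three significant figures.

Solar longitude: L_s = 360° × (115 − 48)/511.90 = 47.119°.
sin δ = sin 64.80° × sin 47.119° = 0.66302, so δ = +41.531°.
cos h₀ = −tan(+48.5°) tan(+41.531°) = -1.0011 ≤ −1 ⇒ polar day, h₀ = π.
Bracket: h₀ sin ϕ sin δ + cos ϕ cos δ sin h₀ = 3.1416×0.74896×0.66302 + 0.66262×0.74860×0.00000 = 1.560041 + 0.000000 = 1.560041.
Q̄ = (S_0/π) × [bracket] = (2171/π) × 1.560041 = 1078 W/m².

Q̄ ≈ 1.08e+03 W/m²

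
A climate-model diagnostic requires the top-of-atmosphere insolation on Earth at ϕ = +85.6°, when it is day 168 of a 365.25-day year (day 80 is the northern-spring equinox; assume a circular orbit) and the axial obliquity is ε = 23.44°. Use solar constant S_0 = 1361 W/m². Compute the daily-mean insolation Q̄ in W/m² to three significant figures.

Solar longitude: L_s = 360° × (168 − 80)/365.25 = 86.735°.
sin δ = sin 23.44° × sin 86.735° = 0.39714, so δ = +23.400°.
cos h₀ = −tan(+85.6°) tan(+23.400°) = -5.6239 ≤ −1 ⇒ polar day, h₀ = π.
Bracket: h₀ sin ϕ sin δ + cos ϕ cos δ sin h₀ = 3.1416×0.99705×0.39714 + 0.07672×0.91776×0.00000 = 1.243974 + 0.000000 = 1.243974.
Q̄ = (S_0/π) × [bracket] = (1361/π) × 1.243974 = 538.9 W/m².

Q̄ ≈ 539 W/m²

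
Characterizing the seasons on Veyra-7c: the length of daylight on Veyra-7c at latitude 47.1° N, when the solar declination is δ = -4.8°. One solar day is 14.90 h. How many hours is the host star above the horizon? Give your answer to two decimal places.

7.02 h

cos h₀ = −tan ϕ · tan δ = −tan(+47.1°) × tan(-4.800°) = 0.0904, so h₀ = 1.4803 rad = 84.82°.
Daylight = 2h₀/(2π) × 14.90 h = (1.4803/π) × 14.90 = 7.02 h.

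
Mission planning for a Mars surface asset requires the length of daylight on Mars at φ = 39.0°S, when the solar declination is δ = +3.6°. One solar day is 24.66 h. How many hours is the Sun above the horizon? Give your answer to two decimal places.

11.93 h

cos H₀ = −tan φ · tan δ = −tan(-39.0°) × tan(+3.600°) = 0.0509, so H₀ = 1.5198 rad = 87.08°.
Daylight = 2H₀/(2π) × 24.66 h = (1.5198/π) × 24.66 = 11.93 h.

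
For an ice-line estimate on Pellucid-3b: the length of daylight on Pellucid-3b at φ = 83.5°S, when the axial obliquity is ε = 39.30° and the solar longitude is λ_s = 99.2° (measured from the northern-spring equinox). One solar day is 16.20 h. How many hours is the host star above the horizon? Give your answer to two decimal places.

0.00 h

Solar declination: sin δ = sin ε · sin λ_s = sin 39.30° × sin 99.2° = 0.62523, so δ = +38.699°.
cos H₀ = −tan φ · tan δ = 7.0314 ≥ 1, so the host star never rises (polar night) and H₀ = 0.
Daylight = 2H₀/(2π) × 16.20 h = (0.0000/π) × 16.20 = 0.00 h.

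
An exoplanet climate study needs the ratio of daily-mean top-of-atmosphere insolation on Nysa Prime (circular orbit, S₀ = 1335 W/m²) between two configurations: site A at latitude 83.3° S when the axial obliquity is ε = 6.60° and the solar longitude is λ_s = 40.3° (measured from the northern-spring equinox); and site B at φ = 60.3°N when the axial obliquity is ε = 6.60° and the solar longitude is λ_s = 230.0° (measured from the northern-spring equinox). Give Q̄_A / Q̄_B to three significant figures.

Q̄_A / Q̄_B ≈ 0.0651

— Configuration A (φ=-83.3°):
Solar declination: sin δ = sin ε · sin λ_s = sin 6.60° × sin 40.3° = 0.07434, so δ = +4.263°.
cos H₀ = −tan(-83.3°) tan(+4.263°) = 0.6346, H₀ = 0.8833 rad.
Bracket: H₀ sin φ sin δ + cos φ cos δ sin H₀ = 0.8833×-0.99317×0.07434 + 0.11667×0.99723×0.77285 = -0.065216 + 0.089919 = 0.024703.
Q̄ = (S₀/π) × [bracket] = (1335/π) × 0.024703 = 10.497 W/m².
— Configuration B (φ=+60.3°):
Solar declination: sin δ = sin ε · sin λ_s = sin 6.60° × sin 230.0° = -0.08805, so δ = -5.051°.
cos H₀ = −tan(+60.3°) tan(-5.051°) = 0.1550, H₀ = 1.4152 rad.
Bracket: H₀ sin φ sin δ + cos φ cos δ sin H₀ = 1.4152×0.86863×-0.08805 + 0.49546×0.99612×0.98792 = -0.108239 + 0.487576 = 0.379337.
Q̄ = (S₀/π) × [bracket] = (1335/π) × 0.379337 = 161.20 W/m².
Ratio Q̄_A / Q̄_B = 10.497 / 161.20 = 0.06512.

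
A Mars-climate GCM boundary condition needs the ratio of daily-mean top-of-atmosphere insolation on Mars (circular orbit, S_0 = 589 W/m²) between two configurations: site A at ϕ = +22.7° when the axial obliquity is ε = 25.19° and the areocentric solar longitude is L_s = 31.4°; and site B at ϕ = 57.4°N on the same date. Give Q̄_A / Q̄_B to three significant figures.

Q̄_A / Q̄_B ≈ 1.22

— Configuration A (ϕ=+22.7°):
sin δ = sin 25.19° × sin 31.4° = 0.22175, so δ = +12.812°.
cos h₀ = −tan(+22.7°) tan(+12.812°) = -0.0951, h₀ = 1.6661 rad.
Bracket: h₀ sin ϕ sin δ + cos ϕ cos δ sin h₀ = 1.6661×0.38591×0.22175 + 0.92254×0.97510×0.99546 = 0.142577 + 0.895485 = 1.038062.
Q̄ = (S_0/π) × [bracket] = (589/π) × 1.038062 = 194.62 W/m².
— Configuration B (ϕ=+57.4°):
cos h₀ = −tan(+57.4°) tan(+12.812°) = -0.3556, h₀ = 1.9344 rad.
Bracket: h₀ sin ϕ sin δ + cos ϕ cos δ sin h₀ = 1.9344×0.84245×0.22175 + 0.53877×0.97510×0.93464 = 0.361372 + 0.491017 = 0.852389.
Q̄ = (S_0/π) × [bracket] = (589/π) × 0.852389 = 159.81 W/m².
Ratio Q̄_A / Q̄_B = 194.62 / 159.81 = 1.218.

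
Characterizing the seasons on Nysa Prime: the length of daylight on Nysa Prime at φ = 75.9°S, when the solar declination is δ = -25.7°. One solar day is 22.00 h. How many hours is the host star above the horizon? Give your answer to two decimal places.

Sunrise equation: cos H₀ = −tan φ · tan δ = -1.9160 ≤ −1, so the host star never sets (polar day) and H₀ = π.
Daylight = 2H₀/(2π) × 22.00 h = (3.1416/π) × 22.00 = 22.00 h.

22.00 h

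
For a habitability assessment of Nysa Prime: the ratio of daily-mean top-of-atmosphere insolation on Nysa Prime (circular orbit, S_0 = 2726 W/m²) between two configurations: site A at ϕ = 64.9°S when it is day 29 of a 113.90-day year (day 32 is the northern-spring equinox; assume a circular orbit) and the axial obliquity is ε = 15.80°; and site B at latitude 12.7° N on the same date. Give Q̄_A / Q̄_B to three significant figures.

Q̄_A / Q̄_B ≈ 0.510

— Configuration A (ϕ=-64.9°):
Solar longitude: L_s = 360° × (29 − 32)/113.90 = -9.482°, i.e. -9.482° + 360° = 350.518°.
sin δ = sin 15.80° × sin 350.518° = -0.04485, so δ = -2.571°.
cos h₀ = −tan(-64.9°) tan(-2.571°) = -0.0959, h₀ = 1.6668 rad.
Bracket: h₀ sin ϕ sin δ + cos ϕ cos δ sin h₀ = 1.6668×-0.90557×-0.04485 + 0.42420×0.99899×0.99540 = 0.067697 + 0.421822 = 0.489519.
Q̄ = (S_0/π) × [bracket] = (2726/π) × 0.489519 = 424.76 W/m².
— Configuration B (ϕ=+12.7°):
cos h₀ = −tan(+12.7°) tan(-2.571°) = 0.0101, h₀ = 1.5607 rad.
Bracket: h₀ sin ϕ sin δ + cos ϕ cos δ sin h₀ = 1.5607×0.21985×-0.04485 + 0.97553×0.99899×0.99995 = -0.015389 + 0.974496 = 0.959107.
Q̄ = (S_0/π) × [bracket] = (2726/π) × 0.959107 = 832.23 W/m².
Ratio Q̄_A / Q̄_B = 424.76 / 832.23 = 0.5104.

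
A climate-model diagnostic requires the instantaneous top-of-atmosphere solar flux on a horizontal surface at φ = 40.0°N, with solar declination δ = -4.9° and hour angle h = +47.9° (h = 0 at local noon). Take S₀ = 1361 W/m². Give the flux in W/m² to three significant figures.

cos θ_z = sin φ sin δ + cos φ cos δ cos h = -0.054905 + 0.511700 = 0.456795.
Flux = S₀ · cos θ_z = 1361 × 0.456795 = 621.7 W/m².

622 W/m²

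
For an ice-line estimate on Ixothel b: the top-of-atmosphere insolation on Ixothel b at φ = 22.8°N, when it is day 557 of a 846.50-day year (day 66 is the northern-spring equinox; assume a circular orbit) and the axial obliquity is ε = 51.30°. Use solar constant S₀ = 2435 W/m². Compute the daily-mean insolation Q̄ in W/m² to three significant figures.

Solar longitude: λ_s = 360° × (557 − 66)/846.50 = 208.813°.
sin δ = sin 51.30° × sin 208.813° = -0.37613, so δ = -22.094°.
cos H₀ = −tan(+22.8°) tan(-22.094°) = 0.1706, H₀ = 1.3993 rad.
Bracket: H₀ sin φ sin δ + cos φ cos δ sin H₀ = 1.3993×0.38752×-0.37613 + 0.92186×0.92657×0.98533 = -0.203959 + 0.841637 = 0.637678.
Q̄ = (S₀/π) × [bracket] = (2435/π) × 0.637678 = 494.3 W/m².

Q̄ ≈ 494 W/m²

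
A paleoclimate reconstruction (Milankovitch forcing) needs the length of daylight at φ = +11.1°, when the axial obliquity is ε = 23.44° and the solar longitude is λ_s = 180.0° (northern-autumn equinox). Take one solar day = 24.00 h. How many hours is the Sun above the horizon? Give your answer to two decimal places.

Solar declination: sin δ = sin ε · sin λ_s = sin 23.44° × sin 180.0° = 0.00000, so δ = +0.000°.
cos H₀ = −tan φ · tan δ = −tan(+11.1°) × tan(+0.000°) = -0.0000, so H₀ = 1.5708 rad = 90.00°.
Daylight = 2H₀/(2π) × 24.00 h = (1.5708/π) × 24.00 = 12.00 h.

12.00 h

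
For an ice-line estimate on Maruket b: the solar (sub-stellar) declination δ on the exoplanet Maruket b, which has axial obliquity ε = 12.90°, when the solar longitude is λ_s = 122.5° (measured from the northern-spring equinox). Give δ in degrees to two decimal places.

δ = +10.85°

sin δ = sin ε · sin λ_s = sin 12.90° × sin 122.5° = 0.188287.
δ = arcsin(0.188287) = +10.85°.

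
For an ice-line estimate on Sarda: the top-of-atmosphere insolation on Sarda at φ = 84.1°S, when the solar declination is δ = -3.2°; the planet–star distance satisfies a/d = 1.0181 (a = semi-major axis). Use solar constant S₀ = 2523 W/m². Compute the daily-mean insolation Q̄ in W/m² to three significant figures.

Q̄ ≈ 171 W/m²

cos H₀ = −tan(-84.1°) tan(-3.200°) = -0.5410, H₀ = 2.1424 rad.
Bracket: H₀ sin φ sin δ + cos φ cos δ sin H₀ = 2.1424×-0.99470×-0.05582 + 0.10279×0.99844×0.84101 = 0.118955 + 0.086313 = 0.205268.
Inverse-square distance factor (a/d)² = 1.0181² = 1.036528.
Q̄ = (S₀/π) × 1.036528 × [bracket] = (2523/π) × 1.036528 × 0.205268 = 170.9 W/m².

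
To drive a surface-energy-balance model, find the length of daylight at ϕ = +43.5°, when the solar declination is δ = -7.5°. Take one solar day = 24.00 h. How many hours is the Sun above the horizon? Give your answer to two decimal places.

cos h₀ = −tan ϕ · tan δ = −tan(+43.5°) × tan(-7.500°) = 0.1249, so h₀ = 1.4455 rad = 82.82°.
Daylight = 2h₀/(2π) × 24.00 h = (1.4455/π) × 24.00 = 11.04 h.

11.04 h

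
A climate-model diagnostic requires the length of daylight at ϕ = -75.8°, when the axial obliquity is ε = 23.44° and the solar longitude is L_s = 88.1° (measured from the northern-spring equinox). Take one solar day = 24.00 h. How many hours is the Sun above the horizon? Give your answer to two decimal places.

0.00 h

Solar declination: sin δ = sin ε · sin L_s = sin 23.44° × sin 88.1° = 0.39757, so δ = +23.426°.
cos h₀ = −tan ϕ · tan δ = 1.7123 ≥ 1, so the Sun never rises (polar night) and h₀ = 0.
Daylight = 2h₀/(2π) × 24.00 h = (0.0000/π) × 24.00 = 0.00 h.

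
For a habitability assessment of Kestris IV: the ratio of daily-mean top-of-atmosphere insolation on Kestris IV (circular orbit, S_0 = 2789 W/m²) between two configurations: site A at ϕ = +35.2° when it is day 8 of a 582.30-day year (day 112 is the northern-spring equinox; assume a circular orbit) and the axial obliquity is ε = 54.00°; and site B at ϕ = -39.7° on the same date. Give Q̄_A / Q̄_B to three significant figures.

— Configuration A (ϕ=+35.2°):
Solar longitude: L_s = 360° × (8 − 112)/582.30 = -64.297°, i.e. -64.297° + 360° = 295.703°.
sin δ = sin 54.00° × sin 295.703° = -0.72897, so δ = -46.800°.
cos h₀ = −tan(+35.2°) tan(-46.800°) = 0.7512, h₀ = 0.7209 rad.
Bracket: h₀ sin ϕ sin δ + cos ϕ cos δ sin h₀ = 0.7209×0.57643×-0.72897 + 0.81714×0.68455×0.66008 = -0.302922 + 0.369231 = 0.066309.
Q̄ = (S_0/π) × [bracket] = (2789/π) × 0.066309 = 58.867 W/m².
— Configuration B (ϕ=-39.7°):
cos h₀ = −tan(-39.7°) tan(-46.800°) = -0.8841, h₀ = 2.6553 rad.
Bracket: h₀ sin ϕ sin δ + cos ϕ cos δ sin h₀ = 2.6553×-0.63877×-0.72897 + 0.76940×0.68455×0.46733 = 1.236425 + 0.246139 = 1.482564.
Q̄ = (S_0/π) × [bracket] = (2789/π) × 1.482564 = 1316.2 W/m².
Ratio Q̄_A / Q̄_B = 58.867 / 1316.2 = 0.04472.

Q̄_A / Q̄_B ≈ 0.0447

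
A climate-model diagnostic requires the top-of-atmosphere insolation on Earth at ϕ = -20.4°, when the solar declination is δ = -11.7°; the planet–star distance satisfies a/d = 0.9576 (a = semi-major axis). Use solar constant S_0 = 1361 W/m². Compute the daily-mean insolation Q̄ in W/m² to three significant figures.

Q̄ ≈ 410 W/m²

cos h₀ = −tan(-20.4°) tan(-11.700°) = -0.0770, h₀ = 1.6479 rad.
Bracket: h₀ sin ϕ sin δ + cos ϕ cos δ sin h₀ = 1.6479×-0.34857×-0.20279 + 0.93728×0.97922×0.99703 = 0.116484 + 0.915077 = 1.031561.
Inverse-square distance factor (a/d)² = 0.9576² = 0.916998.
Q̄ = (S_0/π) × 0.916998 × [bracket] = (1361/π) × 0.916998 × 1.031561 = 409.8 W/m².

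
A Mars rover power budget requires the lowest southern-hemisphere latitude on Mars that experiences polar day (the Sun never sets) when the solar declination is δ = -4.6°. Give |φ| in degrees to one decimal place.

|φ| = 85.4°

Polar day requires cos H₀ = −tan φ tan δ ≤ −1, i.e. tan φ tan δ ≥ 1.
The boundary is |tan φ| · |tan δ| = 1, so |φ| = 90° − |δ| = 90° − 4.6° = 85.4° in the southern hemisphere.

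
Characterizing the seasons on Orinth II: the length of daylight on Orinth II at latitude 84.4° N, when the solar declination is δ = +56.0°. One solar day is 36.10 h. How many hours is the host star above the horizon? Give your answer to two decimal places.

Sunrise equation: cos h₀ = −tan ϕ · tan δ = -15.1203 ≤ −1, so the host star never sets (polar day) and h₀ = π.
Daylight = 2h₀/(2π) × 36.10 h = (3.1416/π) × 36.10 = 36.10 h.

36.10 h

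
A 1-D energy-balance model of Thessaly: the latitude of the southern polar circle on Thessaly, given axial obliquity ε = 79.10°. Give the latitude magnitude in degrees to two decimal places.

The polar circle is the lowest latitude that experiences at least one full rotation of continuous darkness at the northern-summer solstice; it lies at |ϕ| = 90° − ε = 90° − 79.10° = 10.90°.

10.90°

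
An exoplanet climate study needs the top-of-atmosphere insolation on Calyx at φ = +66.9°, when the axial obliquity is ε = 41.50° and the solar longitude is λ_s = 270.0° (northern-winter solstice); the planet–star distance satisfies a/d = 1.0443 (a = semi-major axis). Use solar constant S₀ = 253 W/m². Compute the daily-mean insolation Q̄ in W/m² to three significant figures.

Solar declination: sin δ = sin ε · sin λ_s = sin 41.50° × sin 270.0° = -0.66262, so δ = -41.500°.
cos H₀ = −tan(+66.9°) tan(-41.500°) = 2.0742 ≥ 1 ⇒ polar night, H₀ = 0 and Q̄ = 0.
Inverse-square distance factor (a/d)² = 1.0443² = 1.090562.

Q̄ ≈ 0.00 W/m²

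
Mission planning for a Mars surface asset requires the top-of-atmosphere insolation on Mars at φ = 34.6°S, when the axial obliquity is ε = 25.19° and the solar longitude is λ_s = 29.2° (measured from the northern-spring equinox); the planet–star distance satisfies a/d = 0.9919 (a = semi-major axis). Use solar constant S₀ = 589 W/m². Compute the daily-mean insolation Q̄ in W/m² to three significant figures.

Q̄ ≈ 116 W/m²

Solar declination: sin δ = sin ε · sin λ_s = sin 25.19° × sin 29.2° = 0.20764, so δ = +11.984°.
cos H₀ = −tan(-34.6°) tan(+11.984°) = 0.1464, H₀ = 1.4238 rad.
Bracket: H₀ sin φ sin δ + cos φ cos δ sin H₀ = 1.4238×-0.56784×0.20764 + 0.82314×0.97820×0.98922 = -0.167875 + 0.796516 = 0.628641.
Inverse-square distance factor (a/d)² = 0.9919² = 0.983866.
Q̄ = (S₀/π) × 0.983866 × [bracket] = (589/π) × 0.983866 × 0.628641 = 116.0 W/m².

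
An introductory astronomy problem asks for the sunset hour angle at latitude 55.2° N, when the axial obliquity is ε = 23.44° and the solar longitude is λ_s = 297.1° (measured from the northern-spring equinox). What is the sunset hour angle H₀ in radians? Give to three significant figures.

H₀ = 0.995 rad

Solar declination: sin δ = sin ε · sin λ_s = sin 23.44° × sin 297.1° = -0.35412, so δ = -20.739°.
cos H₀ = −tan φ · tan δ = −tan(+55.2°) × tan(-20.739°) = 0.5448, so H₀ = 0.9946 rad = 56.99°.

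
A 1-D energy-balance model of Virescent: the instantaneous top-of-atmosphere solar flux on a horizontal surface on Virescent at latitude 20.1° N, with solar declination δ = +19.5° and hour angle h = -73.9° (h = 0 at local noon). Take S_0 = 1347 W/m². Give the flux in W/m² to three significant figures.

cos θ_z = sin ϕ sin δ + cos ϕ cos δ cos h = 0.114716 + 0.245487 = 0.360203.
Flux = S_0 · cos θ_z = 1347 × 0.360203 = 485.2 W/m².

485 W/m²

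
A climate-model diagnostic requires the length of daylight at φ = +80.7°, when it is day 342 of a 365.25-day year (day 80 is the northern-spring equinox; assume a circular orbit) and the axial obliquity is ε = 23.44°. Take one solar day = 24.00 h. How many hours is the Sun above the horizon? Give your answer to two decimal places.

0.00 h

Solar longitude: λ_s = 360° × (342 − 80)/365.25 = 258.234°.
sin δ = sin 23.44° × sin 258.234° = -0.38943, so δ = -22.919°.
cos H₀ = −tan φ · tan δ = 2.5819 ≥ 1, so the Sun never rises (polar night) and H₀ = 0.
Daylight = 2H₀/(2π) × 24.00 h = (0.0000/π) × 24.00 = 0.00 h.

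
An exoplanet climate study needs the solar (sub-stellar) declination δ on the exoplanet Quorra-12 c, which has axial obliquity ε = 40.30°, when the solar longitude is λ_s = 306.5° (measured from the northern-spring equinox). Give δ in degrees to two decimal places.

δ = -31.33°

sin δ = sin ε · sin λ_s = sin 40.30° × sin 306.5° = -0.519926.
δ = arcsin(-0.519926) = -31.33°.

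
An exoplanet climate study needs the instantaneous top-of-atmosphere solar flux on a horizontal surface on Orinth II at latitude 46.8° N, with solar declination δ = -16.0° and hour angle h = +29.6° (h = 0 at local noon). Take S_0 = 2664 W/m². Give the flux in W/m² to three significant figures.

cos θ_z = sin ϕ sin δ + cos ϕ cos δ cos h = -0.200931 + 0.572153 = 0.371222.
Flux = S_0 · cos θ_z = 2664 × 0.371222 = 988.9 W/m².

989 W/m²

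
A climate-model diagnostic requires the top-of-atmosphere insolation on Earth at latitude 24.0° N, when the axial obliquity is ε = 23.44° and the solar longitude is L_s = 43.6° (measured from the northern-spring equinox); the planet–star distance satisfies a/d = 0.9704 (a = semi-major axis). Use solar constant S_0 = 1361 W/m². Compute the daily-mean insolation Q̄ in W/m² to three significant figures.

Solar declination: sin δ = sin ε · sin L_s = sin 23.44° × sin 43.6° = 0.27432, so δ = +15.922°.
cos h₀ = −tan(+24.0°) tan(+15.922°) = -0.1270, h₀ = 1.6981 rad.
Bracket: h₀ sin ϕ sin δ + cos ϕ cos δ sin h₀ = 1.6981×0.40674×0.27432 + 0.91355×0.96164×0.99190 = 0.189469 + 0.871390 = 1.060859.
Inverse-square distance factor (a/d)² = 0.9704² = 0.941676.
Q̄ = (S_0/π) × 0.941676 × [bracket] = (1361/π) × 0.941676 × 1.060859 = 432.8 W/m².

Q̄ ≈ 433 W/m²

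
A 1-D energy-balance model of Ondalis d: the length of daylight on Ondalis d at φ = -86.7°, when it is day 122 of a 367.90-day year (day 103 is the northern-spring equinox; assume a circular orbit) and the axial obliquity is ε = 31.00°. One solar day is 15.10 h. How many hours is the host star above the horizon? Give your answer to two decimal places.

Solar longitude: λ_s = 360° × (122 − 103)/367.90 = 18.592°.
sin δ = sin 31.00° × sin 18.592° = 0.16421, so δ = +9.451°.
cos H₀ = −tan φ · tan δ = 2.8871 ≥ 1, so the host star never rises (polar night) and H₀ = 0.
Daylight = 2H₀/(2π) × 15.10 h = (0.0000/π) × 15.10 = 0.00 h.

0.00 h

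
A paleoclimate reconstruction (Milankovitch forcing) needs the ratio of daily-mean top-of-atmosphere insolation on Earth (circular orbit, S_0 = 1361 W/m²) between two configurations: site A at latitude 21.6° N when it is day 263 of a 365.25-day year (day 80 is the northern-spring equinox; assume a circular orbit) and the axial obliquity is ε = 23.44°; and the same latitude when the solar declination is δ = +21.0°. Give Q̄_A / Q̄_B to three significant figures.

Q̄_A / Q̄_B ≈ 0.855

— Configuration A (ϕ=+21.6°):
Solar longitude: L_s = 360° × (263 − 80)/365.25 = 180.370°.
sin δ = sin 23.44° × sin 180.370° = -0.00257, so δ = -0.147°.
cos h₀ = −tan(+21.6°) tan(-0.147°) = 0.0010, h₀ = 1.5698 rad.
Bracket: h₀ sin ϕ sin δ + cos ϕ cos δ sin h₀ = 1.5698×0.36812×-0.00257 + 0.92978×1.00000×1.00000 = -0.001485 + 0.929780 = 0.928295.
Q̄ = (S_0/π) × [bracket] = (1361/π) × 0.928295 = 402.16 W/m².
— Configuration B (ϕ=+21.6°):
cos h₀ = −tan(+21.6°) tan(+21.000°) = -0.1520, h₀ = 1.7234 rad.
Bracket: h₀ sin ϕ sin δ + cos ϕ cos δ sin h₀ = 1.7234×0.36812×0.35837 + 0.92978×0.93358×0.98838 = 0.227356 + 0.857938 = 1.085294.
Q̄ = (S_0/π) × [bracket] = (1361/π) × 1.085294 = 470.17 W/m².
Ratio Q̄_A / Q̄_B = 402.16 / 470.17 = 0.8554.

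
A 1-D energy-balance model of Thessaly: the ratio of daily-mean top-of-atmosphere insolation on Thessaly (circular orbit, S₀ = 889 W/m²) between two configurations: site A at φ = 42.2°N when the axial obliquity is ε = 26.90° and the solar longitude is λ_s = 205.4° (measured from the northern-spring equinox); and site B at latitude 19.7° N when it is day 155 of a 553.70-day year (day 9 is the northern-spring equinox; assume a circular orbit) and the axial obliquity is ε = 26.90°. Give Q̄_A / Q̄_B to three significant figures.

— Configuration A (φ=+42.2°):
Solar declination: sin δ = sin ε · sin λ_s = sin 26.90° × sin 205.4° = -0.19407, so δ = -11.190°.
cos H₀ = −tan(+42.2°) tan(-11.190°) = 0.1794, H₀ = 1.3904 rad.
Bracket: H₀ sin φ sin δ + cos φ cos δ sin H₀ = 1.3904×0.67172×-0.19407 + 0.74080×0.98099×0.98378 = -0.181254 + 0.714930 = 0.533676.
Q̄ = (S₀/π) × [bracket] = (889/π) × 0.533676 = 151.02 W/m².
— Configuration B (φ=+19.7°):
Solar longitude: λ_s = 360° × (155 − 9)/553.70 = 94.925°.
sin δ = sin 26.90° × sin 94.925° = 0.45076, so δ = +26.793°.
cos H₀ = −tan(+19.7°) tan(+26.793°) = -0.1808, H₀ = 1.7526 rad.
Bracket: H₀ sin φ sin δ + cos φ cos δ sin H₀ = 1.7526×0.33710×0.45076 + 0.94147×0.89264×0.98352 = 0.266310 + 0.826544 = 1.092854.
Q̄ = (S₀/π) × [bracket] = (889/π) × 1.092854 = 309.25 W/m².
Ratio Q̄_A / Q̄_B = 151.02 / 309.25 = 0.4883.

Q̄_A / Q̄_B ≈ 0.488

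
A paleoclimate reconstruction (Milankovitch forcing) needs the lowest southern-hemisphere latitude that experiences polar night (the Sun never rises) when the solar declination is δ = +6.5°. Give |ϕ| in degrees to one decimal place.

|ϕ| = 83.5°

Polar night requires cos h₀ = −tan ϕ tan δ ≥ 1, i.e. tan ϕ tan δ ≤ −1.
The boundary is |tan ϕ| · |tan δ| = 1, so |ϕ| = 90° − |δ| = 90° − 6.5° = 83.5° in the southern hemisphere.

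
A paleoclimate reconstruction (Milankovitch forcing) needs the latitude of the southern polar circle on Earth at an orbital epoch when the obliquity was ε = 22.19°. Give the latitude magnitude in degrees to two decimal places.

The polar circle is the lowest latitude that experiences at least one full rotation of continuous darkness at the northern-summer solstice; it lies at |ϕ| = 90° − ε = 90° − 22.19° = 67.81°.

67.81°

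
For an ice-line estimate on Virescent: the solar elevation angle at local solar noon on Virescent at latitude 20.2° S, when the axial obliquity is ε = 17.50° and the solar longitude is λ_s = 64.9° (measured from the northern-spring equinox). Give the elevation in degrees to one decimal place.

Solar declination: sin δ = sin ε · sin λ_s = sin 17.50° × sin 64.9° = 0.27231, so δ = +15.802°.
At local noon the hour angle is zero, so the zenith angle equals |φ − δ| = |-20.2° − (+15.802°)| = 36.002°.
Elevation = 90° − 36.002° = 54.0°.

54.0°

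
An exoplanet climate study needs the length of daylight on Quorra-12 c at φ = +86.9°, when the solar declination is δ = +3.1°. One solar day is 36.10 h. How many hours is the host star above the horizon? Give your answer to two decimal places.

36.10 h

cos H₀ = −tan φ · tan δ = −tan(+86.9°) × tan(+3.100°) = -1.0000, so H₀ = 3.1416 rad = 180.00°.
Daylight = 2H₀/(2π) × 36.10 h = (3.1416/π) × 36.10 = 36.10 h.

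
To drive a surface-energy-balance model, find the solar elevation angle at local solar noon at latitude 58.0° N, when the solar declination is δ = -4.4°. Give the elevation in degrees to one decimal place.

At local noon the hour angle is zero, so the zenith angle equals |φ − δ| = |+58.0° − (-4.400°)| = 62.400°.
Elevation = 90° − 62.400° = 27.6°.

27.6°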